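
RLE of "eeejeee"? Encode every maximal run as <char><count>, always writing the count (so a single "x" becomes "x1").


String: "eeejeee"
Scanning for consecutive runs:
  'e' x 3
  'j' x 1
  'e' x 3
RLE = "e3j1e3"


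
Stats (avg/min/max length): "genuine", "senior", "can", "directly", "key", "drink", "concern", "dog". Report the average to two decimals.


Lengths: "genuine"=7, "senior"=6, "can"=3, "directly"=8, "key"=3, "drink"=5, "concern"=7, "dog"=3
Sum = 42, Count = 8
Average = 42/8 = 5.25
= avg=5.25, min=3, max=8


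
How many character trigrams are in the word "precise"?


Word: "precise" (length 7)
Number of 3-grams = length - 3 + 1 = 7 - 3 + 1
= 5


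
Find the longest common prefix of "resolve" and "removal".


Word 1: "resolve"
Word 2: "removal"
Comparing from start:
  Pos 0: 'r' == 'r'
  Pos 1: 'e' == 'e'
  Pos 2: 's' != 'm' (stop)
LCP = "re" (length 2)


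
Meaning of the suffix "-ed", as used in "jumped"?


Suffix: -ed
Example: jumped = jump + -ed
Meaning = past tense


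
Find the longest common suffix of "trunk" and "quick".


Word 1: "trunk"
Word 2: "quick"
Comparing from end:
  Pos -1: 'k' == 'k'
  Pos -2: 'n' != 'c' (stop)
LCS = "k" (length 1)


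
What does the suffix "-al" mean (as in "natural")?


Suffix: -al
Example: natural = nature + -al, with a spelling change
Meaning = relating to


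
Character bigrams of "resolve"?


Word: "resolve" (length 7)
Number of bigrams = 7 - 2 + 1 = 6
  Position 0: "re"
  Position 1: "es"
  Position 2: "so"
  Position 3: "ol"
  Position 4: "lv"
  Position 5: "ve"
Bigrams = "re", "es", "so", "ol", "lv", "ve"


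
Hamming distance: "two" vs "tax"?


Comparing character by character (same length = 3):
  Pos 0: 't' vs 't' =
  Pos 1: 'w' vs 'a' !=
  Pos 2: 'o' vs 'x' !=
Hamming distance = 2


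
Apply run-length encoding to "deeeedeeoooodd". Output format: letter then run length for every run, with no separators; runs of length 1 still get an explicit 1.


String: "deeeedeeoooodd"
Scanning for consecutive runs:
  'd' x 1
  'e' x 4
  'd' x 1
  'e' x 2
  'o' x 4
  'd' x 2
RLE = "d1e4d1e2o4d2"


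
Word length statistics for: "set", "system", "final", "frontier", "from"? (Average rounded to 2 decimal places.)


Lengths: "set"=3, "system"=6, "final"=5, "frontier"=8, "from"=4
Sum = 26, Count = 5
Average = 26/5 = 5.20
= avg=5.20, min=3, max=8


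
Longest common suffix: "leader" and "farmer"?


Word 1: "leader"
Word 2: "farmer"
Comparing from end:
  Pos -1: 'r' == 'r'
  Pos -2: 'e' == 'e'
  Pos -3: 'd' != 'm' (stop)
LCS = "er" (length 2)


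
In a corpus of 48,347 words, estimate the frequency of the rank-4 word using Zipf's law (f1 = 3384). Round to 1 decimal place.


Zipf's law: f(r) = f(1) / r
f(1) = 3384
f(4) = 3384 / 4
= 846.0 occurrences


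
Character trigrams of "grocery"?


Word: "grocery" (length 7)
Number of trigrams = 7 - 3 + 1 = 5
  Position 0: "gro"
  Position 1: "roc"
  Position 2: "oce"
  Position 3: "cer"
  Position 4: "ery"
Trigrams = "gro", "roc", "oce", "cer", "ery"


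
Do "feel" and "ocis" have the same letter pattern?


Pattern of "feel": [0, 1, 1, 2]
Pattern of "ocis": [0, 1, 2, 3]
Patterns do not match
Same pattern = No


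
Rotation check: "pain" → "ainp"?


Word: "pain", Candidate: "ainp"
Method: check if candidate is substring of word+word
"painpain" contains "ainp"? Yes
Is rotation = Yes


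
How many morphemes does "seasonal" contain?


Word: "seasonal"
Morphemes: season | -al
Each morpheme carries meaning
= 2 morphemes


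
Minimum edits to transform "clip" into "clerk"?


Word 1: "clip" (length 4)
Word 2: "clerk" (length 5)
One optimal edit sequence (insert/delete/substitute each cost 1):
  1. keep 'c'
  2. keep 'l'
  3. insert 'e'  (+1)
  4. substitute 'i' -> 'r'  (+1)
  5. substitute 'p' -> 'k'  (+1)
Total edit operations: 3
Edit distance = 3


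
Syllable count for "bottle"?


Word: "bottle"
Syllable breakdown: bot | tle
Counting: 2 parts
= 2 syllables


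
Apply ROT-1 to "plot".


Word: "plot"
Shift: 1
Each letter → (letter + shift) mod 26:
  'p' (15) + 1 = 16 → 'q'
  'l' (11) + 1 = 12 → 'm'
  'o' (14) + 1 = 15 → 'p'
  't' (19) + 1 = 20 → 'u'
Result = "qmpu"


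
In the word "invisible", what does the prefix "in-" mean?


Prefix: in-
Example: invisible = in- + visible
Meaning = not / into


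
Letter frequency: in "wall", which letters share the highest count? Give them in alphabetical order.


Word: "wall"
Letter counts:
  'a': 1
  'l': 2
  'w': 1
Maximum count = 2
Most frequent = 'l' (2 times each)


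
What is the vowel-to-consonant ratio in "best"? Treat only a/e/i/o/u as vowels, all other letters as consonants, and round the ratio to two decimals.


Word: "best"
Vowels (a,e,i,o,u): 1
Consonants: 3
Ratio = 1/3
= 0.33


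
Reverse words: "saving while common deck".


Original: "saving while common deck"
Words (1..n): saving | while | common | deck
Reversed (n..1): deck | common | while | saving
Result = "deck common while saving"


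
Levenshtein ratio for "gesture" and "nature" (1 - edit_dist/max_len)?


Word 1: "gesture" (length 7)
Word 2: "nature" (length 6)
One optimal edit sequence:
  1. delete 'g'  (+1)
  2. substitute 'e' -> 'n'  (+1)
  3. substitute 's' -> 'a'  (+1)
  4. keep 't'
  5. keep 'u'
  6. keep 'r'
  7. keep 'e'
Edit distance = 3
Max length = max(7, 6) = 7
Similarity = 1 - 3/7
= 0.5714


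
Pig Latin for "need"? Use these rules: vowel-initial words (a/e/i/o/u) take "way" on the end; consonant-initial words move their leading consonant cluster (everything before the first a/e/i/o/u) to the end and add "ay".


Word: "need"
Starts with consonant(s) → move to end, add 'ay'
Consonant cluster: "n"
Pig Latin = "eednay"


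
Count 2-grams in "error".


Word: "error" (length 5)
Number of 2-grams = length - 2 + 1 = 5 - 2 + 1
= 4


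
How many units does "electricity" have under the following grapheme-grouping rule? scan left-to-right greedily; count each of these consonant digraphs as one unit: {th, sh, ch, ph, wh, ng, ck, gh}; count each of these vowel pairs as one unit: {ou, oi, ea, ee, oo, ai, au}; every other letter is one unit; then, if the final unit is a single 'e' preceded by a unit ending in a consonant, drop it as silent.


Word: "electricity" (11 letters)
Left-to-right scan:
  [1] 'e' (letter)
  [2] 'l' (letter)
  [3] 'e' (letter)
  [4] 'c' (letter)
  [5] 't' (letter)
  [6] 'r' (letter)
  [7] 'i' (letter)
  [8] 'c' (letter)
  [9] 'i' (letter)
  [10] 't' (letter)
  [11] 'y' (letter)
Units from scan: 11
Sound units = 11 units


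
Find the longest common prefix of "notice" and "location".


Word 1: "notice"
Word 2: "location"
Comparing from start:
  Pos 0: 'n' != 'l' (stop)
LCP = "" (length 0)


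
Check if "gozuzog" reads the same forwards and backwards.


Word: "gozuzog"
Reversed: "gozuzog"
Forward == Backward? gozuzog == gozuzog
Palindrome = Yes


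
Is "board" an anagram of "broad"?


Word 1: "broad" → sorted: abdor
Word 2: "board" → sorted: abdor
Same letters? abdor == abdor
Anagram = Yes


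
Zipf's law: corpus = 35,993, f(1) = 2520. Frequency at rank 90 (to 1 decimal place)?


Zipf's law: f(r) = f(1) / r
f(1) = 2520
f(90) = 2520 / 90
= 28.0 occurrences


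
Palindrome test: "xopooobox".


Word: "xopooobox"
Reversed: "xobooopox"
Forward == Backward? xopooobox != xobooopox
Palindrome = No


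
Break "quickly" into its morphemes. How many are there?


Word: "quickly"
Morphemes: quick + -ly
Each morpheme carries meaning
= 2 morphemes


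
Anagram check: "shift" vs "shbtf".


Word 1: "shift" → sorted: fhist
Word 2: "shbtf" → sorted: bfhst
Same letters? fhist != bfhst
Anagram = No


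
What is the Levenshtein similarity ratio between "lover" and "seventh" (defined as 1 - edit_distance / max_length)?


Word 1: "lover" (length 5)
Word 2: "seventh" (length 7)
One optimal edit sequence:
  1. substitute 'l' -> 's'  (+1)
  2. substitute 'o' -> 'e'  (+1)
  3. keep 'v'
  4. keep 'e'
  5. insert 'n'  (+1)
  6. insert 't'  (+1)
  7. substitute 'r' -> 'h'  (+1)
Edit distance = 5
Max length = max(5, 7) = 7
Similarity = 1 - 5/7
= 0.2857


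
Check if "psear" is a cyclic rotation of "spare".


Word: "spare", Candidate: "psear"
Method: check if candidate is substring of word+word
"sparespare" contains "psear"? No
Is rotation = No


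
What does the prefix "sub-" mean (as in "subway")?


Prefix: sub-
Example: subway = sub- + way
Meaning = under / below


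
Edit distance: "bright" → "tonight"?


Word 1: "bright" (length 6)
Word 2: "tonight" (length 7)
One optimal edit sequence (insert/delete/substitute each cost 1):
  1. insert 't'  (+1)
  2. substitute 'b' -> 'o'  (+1)
  3. substitute 'r' -> 'n'  (+1)
  4. keep 'i'
  5. keep 'g'
  6. keep 'h'
  7. keep 't'
Total edit operations: 3
Edit distance = 3


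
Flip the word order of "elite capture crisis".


Original: "elite capture crisis"
Words (1..n): elite | capture | crisis
Reversed (n..1): crisis | capture | elite
Result = "crisis capture elite"


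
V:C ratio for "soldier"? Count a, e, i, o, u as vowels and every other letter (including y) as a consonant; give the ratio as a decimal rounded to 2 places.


Word: "soldier"
Vowels (a,e,i,o,u): 3
Consonants: 4
Ratio = 3/4
= 0.75


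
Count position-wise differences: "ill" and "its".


Comparing character by character (same length = 3):
  Pos 0: 'i' vs 'i' =
  Pos 1: 'l' vs 't' !=
  Pos 2: 'l' vs 's' !=
Hamming distance = 2


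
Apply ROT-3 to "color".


Word: "color"
Shift: 3
Each letter → (letter + shift) mod 26:
  'c' (2) + 3 = 5 → 'f'
  'o' (14) + 3 = 17 → 'r'
  'l' (11) + 3 = 14 → 'o'
  'o' (14) + 3 = 17 → 'r'
  'r' (17) + 3 = 20 → 'u'
Result = "froru"


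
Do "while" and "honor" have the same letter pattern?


Pattern of "while": [0, 1, 2, 3, 4]
Pattern of "honor": [0, 1, 2, 1, 3]
Patterns do not match
Same pattern = No


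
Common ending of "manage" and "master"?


Word 1: "manage"
Word 2: "master"
Comparing from end:
  Pos -1: 'e' != 'r' (stop)
LCS = "" (length 0)


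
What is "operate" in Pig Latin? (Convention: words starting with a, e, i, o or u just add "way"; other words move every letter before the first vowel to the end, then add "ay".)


Word: "operate"
Starts with vowel → add 'way'
Pig Latin = "operateway"


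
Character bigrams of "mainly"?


Word: "mainly" (length 6)
Number of bigrams = 6 - 2 + 1 = 5
  Position 0: "ma"
  Position 1: "ai"
  Position 2: "in"
  Position 3: "nl"
  Position 4: "ly"
Bigrams = "ma", "ai", "in", "nl", "ly"


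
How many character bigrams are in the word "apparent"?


Word: "apparent" (length 8)
Number of 2-grams = length - 2 + 1 = 8 - 2 + 1
= 7


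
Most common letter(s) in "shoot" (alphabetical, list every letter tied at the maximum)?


Word: "shoot"
Letter counts:
  'h': 1
  'o': 2
  's': 1
  't': 1
Maximum count = 2
Most frequent = 'o' (2 times each)


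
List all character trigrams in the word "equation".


Word: "equation" (length 8)
Number of trigrams = 8 - 3 + 1 = 6
  Position 0: "equ"
  Position 1: "qua"
  Position 2: "uat"
  Position 3: "ati"
  Position 4: "tio"
  Position 5: "ion"
Trigrams = "equ", "qua", "uat", "ati", "tio", "ion"


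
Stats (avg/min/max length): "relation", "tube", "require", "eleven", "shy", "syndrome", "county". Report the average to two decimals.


Lengths: "relation"=8, "tube"=4, "require"=7, "eleven"=6, "shy"=3, "syndrome"=8, "county"=6
Sum = 42, Count = 7
Average = 42/7 = 6.00
= avg=6.00, min=3, max=8


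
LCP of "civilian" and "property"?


Word 1: "civilian"
Word 2: "property"
Comparing from start:
  Pos 0: 'c' != 'p' (stop)
LCP = "" (length 0)


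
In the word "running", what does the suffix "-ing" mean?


Suffix: -ing
As in: running -> run + -ing, with a spelling change
Meaning = present participle


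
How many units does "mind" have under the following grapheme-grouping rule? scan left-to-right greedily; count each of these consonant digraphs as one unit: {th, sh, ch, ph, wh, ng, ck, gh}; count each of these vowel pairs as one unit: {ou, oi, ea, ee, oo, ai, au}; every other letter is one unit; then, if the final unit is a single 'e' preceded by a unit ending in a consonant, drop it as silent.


Word: "mind" (4 letters)
Left-to-right scan:
  [1] 'm' (letter)
  [2] 'i' (letter)
  [3] 'n' (letter)
  [4] 'd' (letter)
Units from scan: 4
Sound units = 4 units


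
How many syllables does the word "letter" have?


Word: "letter"
Syllable breakdown: let | ter
Counting: 2 parts
= 2 syllables


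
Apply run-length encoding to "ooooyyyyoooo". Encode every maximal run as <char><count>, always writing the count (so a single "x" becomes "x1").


String: "ooooyyyyoooo"
Scanning for consecutive runs:
  'o' x 4
  'y' x 4
  'o' x 4
RLE = "o4y4o4"


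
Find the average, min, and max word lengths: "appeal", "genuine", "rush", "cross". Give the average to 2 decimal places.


Lengths: "appeal"=6, "genuine"=7, "rush"=4, "cross"=5
Sum = 22, Count = 4
Average = 22/4 = 5.50
= avg=5.50, min=4, max=7


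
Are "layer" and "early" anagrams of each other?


Word 1: "layer" → sorted: aelry
Word 2: "early" → sorted: aelry
Same letters? aelry == aelry
Anagram = Yes


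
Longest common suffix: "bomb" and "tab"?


Word 1: "bomb"
Word 2: "tab"
Comparing from end:
  Pos -1: 'b' == 'b'
  Pos -2: 'm' != 'a' (stop)
LCS = "b" (length 1)


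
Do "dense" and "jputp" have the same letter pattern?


Pattern of "dense": [0, 1, 2, 3, 1]
Pattern of "jputp": [0, 1, 2, 3, 1]
Patterns match
Same pattern = Yes


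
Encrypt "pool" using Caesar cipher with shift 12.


Word: "pool"
Shift: 12
Each letter → (letter + shift) mod 26:
  'p' (15) + 12 = 1 → 'b'
  'o' (14) + 12 = 0 → 'a'
  'o' (14) + 12 = 0 → 'a'
  'l' (11) + 12 = 23 → 'x'
Result = "baax"


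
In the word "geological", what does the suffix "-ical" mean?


Suffix: -ical
As in: geological -> geology + -ical, with a spelling change
Meaning = relating to


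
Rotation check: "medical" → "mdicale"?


Word: "medical", Candidate: "mdicale"
Method: check if candidate is substring of word+word
"medicalmedical" contains "mdicale"? No
Is rotation = No


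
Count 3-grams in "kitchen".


Word: "kitchen" (length 7)
Number of 3-grams = length - 3 + 1 = 7 - 3 + 1
= 5


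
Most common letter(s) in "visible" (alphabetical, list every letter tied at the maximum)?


Word: "visible"
Letter counts:
  'b': 1
  'e': 1
  'i': 2
  'l': 1
  's': 1
  'v': 1
Maximum count = 2
Most frequent = 'i' (2 times each)


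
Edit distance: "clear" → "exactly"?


Word 1: "clear" (length 5)
Word 2: "exactly" (length 7)
One optimal edit sequence (insert/delete/substitute each cost 1):
  1. insert 'e'  (+1)
  2. insert 'x'  (+1)
  3. substitute 'c' -> 'a'  (+1)
  4. substitute 'l' -> 'c'  (+1)
  5. substitute 'e' -> 't'  (+1)
  6. substitute 'a' -> 'l'  (+1)
  7. substitute 'r' -> 'y'  (+1)
Total edit operations: 7
Edit distance = 7


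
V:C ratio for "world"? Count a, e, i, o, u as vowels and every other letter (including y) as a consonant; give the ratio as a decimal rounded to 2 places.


Word: "world"
Vowels (a,e,i,o,u): 1
Consonants: 4
Ratio = 1/4
= 0.25


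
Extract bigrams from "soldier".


Word: "soldier" (length 7)
Number of bigrams = 7 - 2 + 1 = 6
  Position 0: "so"
  Position 1: "ol"
  Position 2: "ld"
  Position 3: "di"
  Position 4: "ie"
  Position 5: "er"
Bigrams = "so", "ol", "ld", "di", "ie", "er"


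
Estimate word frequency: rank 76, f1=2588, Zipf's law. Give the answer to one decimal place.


Zipf's law: f(r) = f(1) / r
f(1) = 2588
f(76) = 2588 / 76
= 34.1 occurrences


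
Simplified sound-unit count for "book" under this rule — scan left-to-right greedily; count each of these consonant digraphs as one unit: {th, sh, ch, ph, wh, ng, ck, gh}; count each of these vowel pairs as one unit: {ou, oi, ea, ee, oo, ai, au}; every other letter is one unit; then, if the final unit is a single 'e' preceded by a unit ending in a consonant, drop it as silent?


Word: "book" (4 letters)
Left-to-right scan:
  [1] 'b' (letter)
  [2] 'oo' (vowel-pair)
  [3] 'k' (letter)
Units from scan: 3
Sound units = 3 units


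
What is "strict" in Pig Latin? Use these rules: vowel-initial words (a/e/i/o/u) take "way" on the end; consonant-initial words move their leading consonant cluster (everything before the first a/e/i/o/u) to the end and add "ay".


Word: "strict"
Starts with consonant(s) → move to end, add 'ay'
Consonant cluster: "str"
Pig Latin = "ictstray"


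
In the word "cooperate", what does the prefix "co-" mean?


Prefix: co-
Example: cooperate (co- + operate)
Meaning = together


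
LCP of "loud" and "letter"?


Word 1: "loud"
Word 2: "letter"
Comparing from start:
  Pos 0: 'l' == 'l'
  Pos 1: 'o' != 'e' (stop)
LCP = "l" (length 1)


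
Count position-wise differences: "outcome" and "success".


Comparing character by character (same length = 7):
  Pos 0: 'o' vs 's' !=
  Pos 1: 'u' vs 'u' =
  Pos 2: 't' vs 'c' !=
  Pos 3: 'c' vs 'c' =
  Pos 4: 'o' vs 'e' !=
  Pos 5: 'm' vs 's' !=
  Pos 6: 'e' vs 's' !=
Hamming distance = 5


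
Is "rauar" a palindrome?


Word: "rauar"
Reversed: "rauar"
Forward == Backward? rauar == rauar
Palindrome = Yes


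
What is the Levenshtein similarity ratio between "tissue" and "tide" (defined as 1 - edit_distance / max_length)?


Word 1: "tissue" (length 6)
Word 2: "tide" (length 4)
One optimal edit sequence:
  1. keep 't'
  2. keep 'i'
  3. delete 's'  (+1)
  4. delete 's'  (+1)
  5. substitute 'u' -> 'd'  (+1)
  6. keep 'e'
Edit distance = 3
Max length = max(6, 4) = 6
Similarity = 1 - 3/6
= 0.5000


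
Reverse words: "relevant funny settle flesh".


Original: "relevant funny settle flesh"
Words (1..n): relevant | funny | settle | flesh
Reversed (n..1): flesh | settle | funny | relevant
Result = "flesh settle funny relevant"


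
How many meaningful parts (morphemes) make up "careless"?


Word: "careless"
Morphemes: care / -less
Each morpheme carries meaning
= 2 morphemes


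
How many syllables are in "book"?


Word: "book"
Syllable breakdown: book
Counting: 1 part
= 1 syllable


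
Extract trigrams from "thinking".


Word: "thinking" (length 8)
Number of trigrams = 8 - 3 + 1 = 6
  Position 0: "thi"
  Position 1: "hin"
  Position 2: "ink"
  Position 3: "nki"
  Position 4: "kin"
  Position 5: "ing"
Trigrams = "thi", "hin", "ink", "nki", "kin", "ing"


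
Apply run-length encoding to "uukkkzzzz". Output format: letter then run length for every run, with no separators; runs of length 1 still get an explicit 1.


String: "uukkkzzzz"
Scanning for consecutive runs:
  'u' x 2
  'k' x 3
  'z' x 4
RLE = "u2k3z4"


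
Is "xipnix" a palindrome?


Word: "xipnix"
Reversed: "xinpix"
Forward == Backward? xipnix != xinpix
Palindrome = No


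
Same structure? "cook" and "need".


Pattern of "cook": [0, 1, 1, 2]
Pattern of "need": [0, 1, 1, 2]
Patterns match
Same pattern = Yes


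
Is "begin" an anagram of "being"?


Word 1: "being" → sorted: begin
Word 2: "begin" → sorted: begin
Same letters? begin == begin
Anagram = Yes


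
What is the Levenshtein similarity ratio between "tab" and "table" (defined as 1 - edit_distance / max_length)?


Word 1: "tab" (length 3)
Word 2: "table" (length 5)
One optimal edit sequence:
  1. keep 't'
  2. keep 'a'
  3. keep 'b'
  4. insert 'l'  (+1)
  5. insert 'e'  (+1)
Edit distance = 2
Max length = max(3, 5) = 5
Similarity = 1 - 2/5
= 0.6000


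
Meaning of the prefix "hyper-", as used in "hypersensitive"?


Prefix: hyper-
As in: hypersensitive -> hyper- + sensitive
Meaning = over / excessive


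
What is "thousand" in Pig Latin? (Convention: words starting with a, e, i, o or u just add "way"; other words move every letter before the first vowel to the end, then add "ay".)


Word: "thousand"
Starts with consonant(s) → move to end, add 'ay'
Consonant cluster: "th"
Pig Latin = "ousandthay"


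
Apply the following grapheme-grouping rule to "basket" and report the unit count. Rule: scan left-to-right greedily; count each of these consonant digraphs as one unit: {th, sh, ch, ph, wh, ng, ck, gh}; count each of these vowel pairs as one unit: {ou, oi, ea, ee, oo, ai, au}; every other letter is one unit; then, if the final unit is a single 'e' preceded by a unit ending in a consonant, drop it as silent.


Word: "basket" (6 letters)
Left-to-right scan:
  1. 'b' (letter)
  2. 'a' (letter)
  3. 's' (letter)
  4. 'k' (letter)
  5. 'e' (letter)
  6. 't' (letter)
Units from scan: 6
Sound units = 6 units


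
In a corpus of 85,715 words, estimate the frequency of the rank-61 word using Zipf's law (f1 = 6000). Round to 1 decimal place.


Zipf's law: f(r) = f(1) / r
f(1) = 6000
f(61) = 6000 / 61
= 98.4 occurrences


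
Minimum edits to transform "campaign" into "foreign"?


Word 1: "campaign" (length 8)
Word 2: "foreign" (length 7)
One optimal edit sequence (insert/delete/substitute each cost 1):
  1. delete 'c'  (+1)
  2. substitute 'a' -> 'f'  (+1)
  3. substitute 'm' -> 'o'  (+1)
  4. substitute 'p' -> 'r'  (+1)
  5. substitute 'a' -> 'e'  (+1)
  6. keep 'i'
  7. keep 'g'
  8. keep 'n'
Total edit operations: 5
Edit distance = 5


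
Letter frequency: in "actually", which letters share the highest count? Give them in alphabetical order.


Word: "actually"
Letter counts:
  'a': 2
  'c': 1
  'l': 2
  't': 1
  'u': 1
  'y': 1
Maximum count = 2
Most frequent = 'a', 'l' (2 times each)


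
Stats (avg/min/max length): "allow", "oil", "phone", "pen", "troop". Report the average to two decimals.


Lengths: "allow"=5, "oil"=3, "phone"=5, "pen"=3, "troop"=5
Sum = 21, Count = 5
Average = 21/5 = 4.20
= avg=4.20, min=3, max=5


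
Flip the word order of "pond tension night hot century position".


Original: "pond tension night hot century position"
Words (1..n): pond | tension | night | hot | century | position
Reversed (n..1): position | century | hot | night | tension | pond
Result = "position century hot night tension pond"


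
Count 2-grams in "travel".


Word: "travel" (length 6)
Number of 2-grams = length - 2 + 1 = 6 - 2 + 1
= 5


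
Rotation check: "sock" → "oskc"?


Word: "sock", Candidate: "oskc"
Method: check if candidate is substring of word+word
"socksock" contains "oskc"? No
Is rotation = No


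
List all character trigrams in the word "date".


Word: "date" (length 4)
Number of trigrams = 4 - 3 + 1 = 2
  Position 0: "dat"
  Position 1: "ate"
Trigrams = "dat", "ate"


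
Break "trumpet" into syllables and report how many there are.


Word: "trumpet"
Syllable breakdown: trum-pet
Counting: 2 parts
= 2 syllables


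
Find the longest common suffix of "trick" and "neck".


Word 1: "trick"
Word 2: "neck"
Comparing from end:
  Pos -1: 'k' == 'k'
  Pos -2: 'c' == 'c'
  Pos -3: 'i' != 'e' (stop)
LCS = "ck" (length 2)


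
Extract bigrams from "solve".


Word: "solve" (length 5)
Number of bigrams = 5 - 2 + 1 = 4
  Position 0: "so"
  Position 1: "ol"
  Position 2: "lv"
  Position 3: "ve"
Bigrams = "so", "ol", "lv", "ve"


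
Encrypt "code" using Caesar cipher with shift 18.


Word: "code"
Shift: 18
Each letter → (letter + shift) mod 26:
  'c' (2) + 18 = 20 → 'u'
  'o' (14) + 18 = 6 → 'g'
  'd' (3) + 18 = 21 → 'v'
  'e' (4) + 18 = 22 → 'w'
Result = "ugvw"


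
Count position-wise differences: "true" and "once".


Comparing character by character (same length = 4):
  Pos 0: 't' vs 'o' !=
  Pos 1: 'r' vs 'n' !=
  Pos 2: 'u' vs 'c' !=
  Pos 3: 'e' vs 'e' =
Hamming distance = 3


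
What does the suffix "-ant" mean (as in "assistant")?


Suffix: -ant
Example: assistant (assist + -ant)
Meaning = one who / that which


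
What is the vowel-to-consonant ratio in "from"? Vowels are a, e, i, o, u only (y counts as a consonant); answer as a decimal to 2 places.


Word: "from"
Vowels (a,e,i,o,u): 1
Consonants: 3
Ratio = 1/3
= 0.33


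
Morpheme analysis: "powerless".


Word: "powerless"
Morphemes: power + -less
Each morpheme carries meaning
= 2 morphemes


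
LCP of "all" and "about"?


Word 1: "all"
Word 2: "about"
Comparing from start:
  Pos 0: 'a' == 'a'
  Pos 1: 'l' != 'b' (stop)
LCP = "a" (length 1)


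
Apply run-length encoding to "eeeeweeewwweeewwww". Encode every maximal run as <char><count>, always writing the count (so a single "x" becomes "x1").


String: "eeeeweeewwweeewwww"
Scanning for consecutive runs:
  'e' x 4
  'w' x 1
  'e' x 3
  'w' x 3
  'e' x 3
  'w' x 4
RLE = "e4w1e3w3e3w4"


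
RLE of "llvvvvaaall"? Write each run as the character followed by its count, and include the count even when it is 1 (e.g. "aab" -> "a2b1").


String: "llvvvvaaall"
Scanning for consecutive runs:
  'l' x 2
  'v' x 4
  'a' x 3
  'l' x 2
RLE = "l2v4a3l2"


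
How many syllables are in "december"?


Word: "december"
Syllable breakdown: de · cem · ber
Counting: 3 parts
= 3 syllables


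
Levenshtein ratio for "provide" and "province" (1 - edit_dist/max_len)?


Word 1: "provide" (length 7)
Word 2: "province" (length 8)
One optimal edit sequence:
  1. keep 'p'
  2. keep 'r'
  3. keep 'o'
  4. keep 'v'
  5. keep 'i'
  6. insert 'n'  (+1)
  7. substitute 'd' -> 'c'  (+1)
  8. keep 'e'
Edit distance = 2
Max length = max(7, 8) = 8
Similarity = 1 - 2/8
= 0.7500


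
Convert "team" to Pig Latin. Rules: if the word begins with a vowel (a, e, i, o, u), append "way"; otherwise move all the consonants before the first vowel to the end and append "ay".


Word: "team"
Starts with consonant(s) → move to end, add 'ay'
Consonant cluster: "t"
Pig Latin = "eamtay"


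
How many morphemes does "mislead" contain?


Word: "mislead"
Morphemes: mis- / lead
Each morpheme carries meaning
= 2 morphemes


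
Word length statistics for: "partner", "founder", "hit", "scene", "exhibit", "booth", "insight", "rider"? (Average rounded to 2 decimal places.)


Lengths: "partner"=7, "founder"=7, "hit"=3, "scene"=5, "exhibit"=7, "booth"=5, "insight"=7, "rider"=5
Sum = 46, Count = 8
Average = 46/8 = 5.75
= avg=5.75, min=3, max=7


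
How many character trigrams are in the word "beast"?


Word: "beast" (length 5)
Number of 3-grams = length - 3 + 1 = 5 - 3 + 1
= 3


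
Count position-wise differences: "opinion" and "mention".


Comparing character by character (same length = 7):
  Pos 0: 'o' vs 'm' !=
  Pos 1: 'p' vs 'e' !=
  Pos 2: 'i' vs 'n' !=
  Pos 3: 'n' vs 't' !=
  Pos 4: 'i' vs 'i' =
  Pos 5: 'o' vs 'o' =
  Pos 6: 'n' vs 'n' =
Hamming distance = 4


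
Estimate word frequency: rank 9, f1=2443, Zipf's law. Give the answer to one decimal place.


Zipf's law: f(r) = f(1) / r
f(1) = 2443
f(9) = 2443 / 9
= 271.4 occurrences


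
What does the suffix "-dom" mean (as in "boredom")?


Suffix: -dom
Example: boredom (bore + -dom)
Meaning = state / realm


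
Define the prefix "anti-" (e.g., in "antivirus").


Prefix: anti-
As in: antivirus -> anti- + virus
Meaning = against


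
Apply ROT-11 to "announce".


Word: "announce"
Shift: 11
Each letter → (letter + shift) mod 26:
  'a' (0) + 11 = 11 → 'l'
  'n' (13) + 11 = 24 → 'y'
  'n' (13) + 11 = 24 → 'y'
  'o' (14) + 11 = 25 → 'z'
  'u' (20) + 11 = 5 → 'f'
  'n' (13) + 11 = 24 → 'y'
  'c' (2) + 11 = 13 → 'n'
  'e' (4) + 11 = 15 → 'p'
Result = "lyyzfynp"


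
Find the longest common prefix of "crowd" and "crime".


Word 1: "crowd"
Word 2: "crime"
Comparing from start:
  Pos 0: 'c' == 'c'
  Pos 1: 'r' == 'r'
  Pos 2: 'o' != 'i' (stop)
LCP = "cr" (length 2)


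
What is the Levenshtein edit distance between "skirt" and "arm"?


Word 1: "skirt" (length 5)
Word 2: "arm" (length 3)
One optimal edit sequence (insert/delete/substitute each cost 1):
  1. delete 's'  (+1)
  2. delete 'k'  (+1)
  3. substitute 'i' -> 'a'  (+1)
  4. keep 'r'
  5. substitute 't' -> 'm'  (+1)
Total edit operations: 4
Edit distance = 4


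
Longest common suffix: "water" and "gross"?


Word 1: "water"
Word 2: "gross"
Comparing from end:
  Pos -1: 'r' != 's' (stop)
LCS = "" (length 0)


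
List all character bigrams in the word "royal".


Word: "royal" (length 5)
Number of bigrams = 5 - 2 + 1 = 4
  Position 0: "ro"
  Position 1: "oy"
  Position 2: "ya"
  Position 3: "al"
Bigrams = "ro", "oy", "ya", "al"


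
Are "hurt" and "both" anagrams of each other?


Word 1: "hurt" → sorted: hrtu
Word 2: "both" → sorted: bhot
Same letters? hrtu != bhot
Anagram = No


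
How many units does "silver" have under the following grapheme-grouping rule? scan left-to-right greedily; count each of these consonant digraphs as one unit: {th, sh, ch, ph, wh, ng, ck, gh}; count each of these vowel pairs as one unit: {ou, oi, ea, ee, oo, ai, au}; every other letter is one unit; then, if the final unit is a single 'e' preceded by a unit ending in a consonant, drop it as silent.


Word: "silver" (6 letters)
Left-to-right scan:
  [1] 's' (letter)
  [2] 'i' (letter)
  [3] 'l' (letter)
  [4] 'v' (letter)
  [5] 'e' (letter)
  [6] 'r' (letter)
Units from scan: 6
Sound units = 6 units


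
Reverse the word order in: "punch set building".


Original: "punch set building"
Words (1..n): punch | set | building
Reversed (n..1): building | set | punch
Result = "building set punch"


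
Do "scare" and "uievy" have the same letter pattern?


Pattern of "scare": [0, 1, 2, 3, 4]
Pattern of "uievy": [0, 1, 2, 3, 4]
Patterns match
Same pattern = Yes


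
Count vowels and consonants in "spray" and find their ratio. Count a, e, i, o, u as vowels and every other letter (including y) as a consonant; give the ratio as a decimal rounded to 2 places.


Word: "spray"
Vowels (a,e,i,o,u): 1
Consonants: 4
Ratio = 1/4
= 0.25


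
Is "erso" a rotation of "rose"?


Word: "rose", Candidate: "erso"
Method: check if candidate is substring of word+word
"roserose" contains "erso"? No
Is rotation = No


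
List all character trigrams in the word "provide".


Word: "provide" (length 7)
Number of trigrams = 7 - 3 + 1 = 5
  Position 0: "pro"
  Position 1: "rov"
  Position 2: "ovi"
  Position 3: "vid"
  Position 4: "ide"
Trigrams = "pro", "rov", "ovi", "vid", "ide"


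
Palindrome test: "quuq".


Word: "quuq"
Reversed: "quuq"
Forward == Backward? quuq == quuq
Palindrome = Yes


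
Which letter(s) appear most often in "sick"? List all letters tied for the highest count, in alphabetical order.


Word: "sick"
Letter counts:
  'c': 1
  'i': 1
  'k': 1
  's': 1
Maximum count = 1
Most frequent = 'c', 'i', 'k', 's' (1 time each)


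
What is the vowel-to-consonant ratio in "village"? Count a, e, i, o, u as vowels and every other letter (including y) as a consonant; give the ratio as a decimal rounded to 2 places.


Word: "village"
Vowels (a,e,i,o,u): 3
Consonants: 4
Ratio = 3/4
= 0.75


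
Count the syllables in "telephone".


Word: "telephone"
Syllable breakdown: tel · e · phone
Counting: 3 parts
= 3 syllables


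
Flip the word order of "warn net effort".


Original: "warn net effort"
Words (1..n): warn | net | effort
Reversed (n..1): effort | net | warn
Result = "effort net warn"


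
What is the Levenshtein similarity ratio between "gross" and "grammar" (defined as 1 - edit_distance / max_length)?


Word 1: "gross" (length 5)
Word 2: "grammar" (length 7)
One optimal edit sequence:
  1. keep 'g'
  2. keep 'r'
  3. insert 'a'  (+1)
  4. insert 'm'  (+1)
  5. substitute 'o' -> 'm'  (+1)
  6. substitute 's' -> 'a'  (+1)
  7. substitute 's' -> 'r'  (+1)
Edit distance = 5
Max length = max(5, 7) = 7
Similarity = 1 - 5/7
= 0.2857


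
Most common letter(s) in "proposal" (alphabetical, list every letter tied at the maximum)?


Word: "proposal"
Letter counts:
  'a': 1
  'l': 1
  'o': 2
  'p': 2
  'r': 1
  's': 1
Maximum count = 2
Most frequent = 'o', 'p' (2 times each)


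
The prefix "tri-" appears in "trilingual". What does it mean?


Prefix: tri-
Example: trilingual = tri- + lingual
Meaning = three


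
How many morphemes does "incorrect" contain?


Word: "incorrect"
Morphemes: in- | correct
Each morpheme carries meaning
= 2 morphemes


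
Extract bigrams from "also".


Word: "also" (length 4)
Number of bigrams = 4 - 2 + 1 = 3
  Position 0: "al"
  Position 1: "ls"
  Position 2: "so"
Bigrams = "al", "ls", "so"


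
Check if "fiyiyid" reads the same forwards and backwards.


Word: "fiyiyid"
Reversed: "diyiyif"
Forward == Backward? fiyiyid != diyiyif
Palindrome = No


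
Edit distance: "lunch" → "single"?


Word 1: "lunch" (length 5)
Word 2: "single" (length 6)
One optimal edit sequence (insert/delete/substitute each cost 1):
  1. substitute 'l' -> 's'  (+1)
  2. substitute 'u' -> 'i'  (+1)
  3. keep 'n'
  4. insert 'g'  (+1)
  5. substitute 'c' -> 'l'  (+1)
  6. substitute 'h' -> 'e'  (+1)
Total edit operations: 5
Edit distance = 5


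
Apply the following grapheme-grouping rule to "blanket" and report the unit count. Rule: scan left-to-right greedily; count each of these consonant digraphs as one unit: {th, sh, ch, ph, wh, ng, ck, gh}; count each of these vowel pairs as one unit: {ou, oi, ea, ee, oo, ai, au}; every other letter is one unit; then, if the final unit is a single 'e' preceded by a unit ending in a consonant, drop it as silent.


Word: "blanket" (7 letters)
Left-to-right scan:
  [1] 'b' (letter)
  [2] 'l' (letter)
  [3] 'a' (letter)
  [4] 'n' (letter)
  [5] 'k' (letter)
  [6] 'e' (letter)
  [7] 't' (letter)
Units from scan: 7
Sound units = 7 units


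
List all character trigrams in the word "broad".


Word: "broad" (length 5)
Number of trigrams = 5 - 3 + 1 = 3
  Position 0: "bro"
  Position 1: "roa"
  Position 2: "oad"
Trigrams = "bro", "roa", "oad"


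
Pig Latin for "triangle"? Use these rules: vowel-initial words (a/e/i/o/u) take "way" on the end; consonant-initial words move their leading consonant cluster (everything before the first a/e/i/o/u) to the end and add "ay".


Word: "triangle"
Starts with consonant(s) → move to end, add 'ay'
Consonant cluster: "tr"
Pig Latin = "iangletray"


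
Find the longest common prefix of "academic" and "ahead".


Word 1: "academic"
Word 2: "ahead"
Comparing from start:
  Pos 0: 'a' == 'a'
  Pos 1: 'c' != 'h' (stop)
LCP = "a" (length 1)


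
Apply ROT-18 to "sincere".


Word: "sincere"
Shift: 18
Each letter → (letter + shift) mod 26:
  's' (18) + 18 = 10 → 'k'
  'i' (8) + 18 = 0 → 'a'
  'n' (13) + 18 = 5 → 'f'
  'c' (2) + 18 = 20 → 'u'
  'e' (4) + 18 = 22 → 'w'
  'r' (17) + 18 = 9 → 'j'
  'e' (4) + 18 = 22 → 'w'
Result = "kafuwjw"


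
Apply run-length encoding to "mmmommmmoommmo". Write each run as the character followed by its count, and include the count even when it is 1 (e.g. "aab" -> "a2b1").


String: "mmmommmmoommmo"
Scanning for consecutive runs:
  'm' x 3
  'o' x 1
  'm' x 4
  'o' x 2
  'm' x 3
  'o' x 1
RLE = "m3o1m4o2m3o1"


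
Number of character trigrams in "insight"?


Word: "insight" (length 7)
Number of 3-grams = length - 3 + 1 = 7 - 3 + 1
= 5


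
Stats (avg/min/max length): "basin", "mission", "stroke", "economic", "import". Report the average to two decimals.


Lengths: "basin"=5, "mission"=7, "stroke"=6, "economic"=8, "import"=6
Sum = 32, Count = 5
Average = 32/5 = 6.40
= avg=6.40, min=5, max=8


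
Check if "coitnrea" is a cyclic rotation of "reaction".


Word: "reaction", Candidate: "coitnrea"
Method: check if candidate is substring of word+word
"reactionreaction" contains "coitnrea"? No
Is rotation = No


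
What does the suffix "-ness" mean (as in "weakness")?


Suffix: -ness
As in: weakness -> weak + -ness
Meaning = state of being


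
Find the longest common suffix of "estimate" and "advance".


Word 1: "estimate"
Word 2: "advance"
Comparing from end:
  Pos -1: 'e' == 'e'
  Pos -2: 't' != 'c' (stop)
LCS = "e" (length 1)


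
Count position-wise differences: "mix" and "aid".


Comparing character by character (same length = 3):
  Pos 0: 'm' vs 'a' !=
  Pos 1: 'i' vs 'i' =
  Pos 2: 'x' vs 'd' !=
Hamming distance = 2


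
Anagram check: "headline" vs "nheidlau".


Word 1: "headline" → sorted: adeehiln
Word 2: "nheidlau" → sorted: adehilnu
Same letters? adeehiln != adehilnu
Anagram = No


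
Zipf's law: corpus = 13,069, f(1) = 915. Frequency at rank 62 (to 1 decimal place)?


Zipf's law: f(r) = f(1) / r
f(1) = 915
f(62) = 915 / 62
= 14.8 occurrences


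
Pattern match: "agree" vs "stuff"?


Pattern of "agree": [0, 1, 2, 3, 3]
Pattern of "stuff": [0, 1, 2, 3, 3]
Patterns match
Same pattern = Yes


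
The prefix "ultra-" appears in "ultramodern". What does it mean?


Prefix: ultra-
Example: ultramodern (ultra- + modern)
Meaning = beyond


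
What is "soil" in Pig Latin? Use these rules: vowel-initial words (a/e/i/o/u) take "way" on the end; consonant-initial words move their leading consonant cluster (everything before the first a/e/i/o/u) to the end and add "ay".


Word: "soil"
Starts with consonant(s) → move to end, add 'ay'
Consonant cluster: "s"
Pig Latin = "oilsay"


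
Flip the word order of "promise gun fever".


Original: "promise gun fever"
Words (1..n): promise | gun | fever
Reversed (n..1): fever | gun | promise
Result = "fever gun promise"


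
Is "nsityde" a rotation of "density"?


Word: "density", Candidate: "nsityde"
Method: check if candidate is substring of word+word
"densitydensity" contains "nsityde"? Yes
Is rotation = Yes


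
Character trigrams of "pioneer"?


Word: "pioneer" (length 7)
Number of trigrams = 7 - 3 + 1 = 5
  Position 0: "pio"
  Position 1: "ion"
  Position 2: "one"
  Position 3: "nee"
  Position 4: "eer"
Trigrams = "pio", "ion", "one", "nee", "eer"


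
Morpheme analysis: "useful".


Word: "useful"
Morphemes: use / -ful
Each morpheme carries meaning
= 2 morphemes


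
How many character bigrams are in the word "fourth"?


Word: "fourth" (length 6)
Number of 2-grams = length - 2 + 1 = 6 - 2 + 1
= 5


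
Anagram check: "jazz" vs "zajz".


Word 1: "jazz" → sorted: ajzz
Word 2: "zajz" → sorted: ajzz
Same letters? ajzz == ajzz
Anagram = Yes


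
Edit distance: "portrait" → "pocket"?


Word 1: "portrait" (length 8)
Word 2: "pocket" (length 6)
One optimal edit sequence (insert/delete/substitute each cost 1):
  1. keep 'p'
  2. keep 'o'
  3. delete 'r'  (+1)
  4. delete 't'  (+1)
  5. substitute 'r' -> 'c'  (+1)
  6. substitute 'a' -> 'k'  (+1)
  7. substitute 'i' -> 'e'  (+1)
  8. keep 't'
Total edit operations: 5
Edit distance = 5


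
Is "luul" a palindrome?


Word: "luul"
Reversed: "luul"
Forward == Backward? luul == luul
Palindrome = Yes


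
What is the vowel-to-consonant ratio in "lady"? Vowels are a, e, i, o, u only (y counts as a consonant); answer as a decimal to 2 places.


Word: "lady"
Vowels (a,e,i,o,u): 1
Consonants: 3
Ratio = 1/3
= 0.33


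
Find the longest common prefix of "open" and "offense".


Word 1: "open"
Word 2: "offense"
Comparing from start:
  Pos 0: 'o' == 'o'
  Pos 1: 'p' != 'f' (stop)
LCP = "o" (length 1)


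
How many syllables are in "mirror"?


Word: "mirror"
Syllable breakdown: mir / ror
Counting: 2 parts
= 2 syllables


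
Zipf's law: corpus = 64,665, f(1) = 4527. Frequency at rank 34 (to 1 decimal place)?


Zipf's law: f(r) = f(1) / r
f(1) = 4527
f(34) = 4527 / 34
= 133.1 occurrences


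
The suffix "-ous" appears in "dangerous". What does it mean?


Suffix: -ous
As in: dangerous -> danger + -ous
Meaning = having quality of


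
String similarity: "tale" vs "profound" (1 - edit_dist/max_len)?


Word 1: "tale" (length 4)
Word 2: "profound" (length 8)
One optimal edit sequence:
  1. insert 'p'  (+1)
  2. insert 'r'  (+1)
  3. insert 'o'  (+1)
  4. insert 'f'  (+1)
  5. substitute 't' -> 'o'  (+1)
  6. substitute 'a' -> 'u'  (+1)
  7. substitute 'l' -> 'n'  (+1)
  8. substitute 'e' -> 'd'  (+1)
Edit distance = 8
Max length = max(4, 8) = 8
Similarity = 1 - 8/8
= 0.0000
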